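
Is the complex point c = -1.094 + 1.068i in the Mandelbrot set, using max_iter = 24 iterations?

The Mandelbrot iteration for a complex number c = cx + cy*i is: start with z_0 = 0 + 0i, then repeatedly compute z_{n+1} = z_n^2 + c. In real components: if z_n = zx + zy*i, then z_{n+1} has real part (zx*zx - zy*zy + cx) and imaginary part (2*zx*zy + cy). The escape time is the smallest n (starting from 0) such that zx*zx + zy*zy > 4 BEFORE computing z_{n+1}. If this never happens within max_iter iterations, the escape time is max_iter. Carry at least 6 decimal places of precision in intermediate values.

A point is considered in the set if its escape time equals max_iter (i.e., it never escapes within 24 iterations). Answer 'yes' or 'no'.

Answer: no

Derivation:
z_0 = 0 + 0i, c = -1.0940 + 1.0680i
Iter 1: z = -1.0940 + 1.0680i, |z|^2 = 2.3375
Iter 2: z = -1.0378 + -1.2688i, |z|^2 = 2.6868
Iter 3: z = -1.6268 + 3.7015i, |z|^2 = 16.3473
Escaped at iteration 3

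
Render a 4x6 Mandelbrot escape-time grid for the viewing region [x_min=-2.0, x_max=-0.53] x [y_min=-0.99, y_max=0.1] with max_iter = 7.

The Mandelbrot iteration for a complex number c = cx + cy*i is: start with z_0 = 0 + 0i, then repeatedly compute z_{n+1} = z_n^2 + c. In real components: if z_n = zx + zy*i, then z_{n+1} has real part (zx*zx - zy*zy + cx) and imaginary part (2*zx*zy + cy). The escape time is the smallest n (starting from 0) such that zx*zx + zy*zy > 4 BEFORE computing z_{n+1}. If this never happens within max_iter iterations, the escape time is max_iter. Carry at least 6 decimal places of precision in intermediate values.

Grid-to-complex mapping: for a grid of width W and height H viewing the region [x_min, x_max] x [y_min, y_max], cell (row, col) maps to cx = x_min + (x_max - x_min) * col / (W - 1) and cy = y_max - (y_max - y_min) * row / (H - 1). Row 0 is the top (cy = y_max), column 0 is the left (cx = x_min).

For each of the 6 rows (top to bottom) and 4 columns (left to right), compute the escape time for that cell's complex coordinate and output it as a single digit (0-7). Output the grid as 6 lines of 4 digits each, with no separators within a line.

(row=0, col=0): c = -2.0000 + 0.1000i → escape time 1
(row=0, col=1): c = -1.5100 + 0.1000i → escape time 7
(row=0, col=2): c = -1.0200 + 0.1000i → escape time 7
(row=0, col=3): c = -0.5300 + 0.1000i → escape time 7
(row=1, col=0): c = -2.0000 + -0.1180i → escape time 1
(row=1, col=1): c = -1.5100 + -0.1180i → escape time 7
(row=1, col=2): c = -1.0200 + -0.1180i → escape time 7
(row=1, col=3): c = -0.5300 + -0.1180i → escape time 7
(row=2, col=0): c = -2.0000 + -0.3360i → escape time 1
(row=2, col=1): c = -1.5100 + -0.3360i → escape time 4
(row=2, col=2): c = -1.0200 + -0.3360i → escape time 7
(row=2, col=3): c = -0.5300 + -0.3360i → escape time 7
(row=3, col=0): c = -2.0000 + -0.5540i → escape time 1
(row=3, col=1): c = -1.5100 + -0.5540i → escape time 3
(row=3, col=2): c = -1.0200 + -0.5540i → escape time 5
(row=3, col=3): c = -0.5300 + -0.5540i → escape time 7
(row=4, col=0): c = -2.0000 + -0.7720i → escape time 1
(row=4, col=1): c = -1.5100 + -0.7720i → escape time 3
(row=4, col=2): c = -1.0200 + -0.7720i → escape time 3
(row=4, col=3): c = -0.5300 + -0.7720i → escape time 6
(row=5, col=0): c = -2.0000 + -0.9900i → escape time 1
(row=5, col=1): c = -1.5100 + -0.9900i → escape time 2
(row=5, col=2): c = -1.0200 + -0.9900i → escape time 3
(row=5, col=3): c = -0.5300 + -0.9900i → escape time 4

Answer: 1777
1777
1477
1357
1336
1234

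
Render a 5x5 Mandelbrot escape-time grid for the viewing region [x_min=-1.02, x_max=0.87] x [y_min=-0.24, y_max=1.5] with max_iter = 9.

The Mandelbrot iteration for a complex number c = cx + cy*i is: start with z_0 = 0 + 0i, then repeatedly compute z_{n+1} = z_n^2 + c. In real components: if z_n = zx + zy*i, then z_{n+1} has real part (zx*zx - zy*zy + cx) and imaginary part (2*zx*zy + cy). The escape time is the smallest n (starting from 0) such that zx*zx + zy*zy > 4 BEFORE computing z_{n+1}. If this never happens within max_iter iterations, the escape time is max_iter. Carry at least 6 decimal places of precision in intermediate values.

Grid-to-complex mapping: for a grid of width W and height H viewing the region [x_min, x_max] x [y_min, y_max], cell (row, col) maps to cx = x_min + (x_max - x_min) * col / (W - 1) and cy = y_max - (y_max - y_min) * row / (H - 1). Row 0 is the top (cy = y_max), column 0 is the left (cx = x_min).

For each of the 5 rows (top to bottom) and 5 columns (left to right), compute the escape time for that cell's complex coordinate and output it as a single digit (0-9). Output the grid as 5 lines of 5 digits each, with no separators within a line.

(row=0, col=0): c = -1.0200 + 1.5000i → escape time 2
(row=0, col=1): c = -0.5475 + 1.5000i → escape time 2
(row=0, col=2): c = -0.0750 + 1.5000i → escape time 2
(row=0, col=3): c = 0.3975 + 1.5000i → escape time 2
(row=0, col=4): c = 0.8700 + 1.5000i → escape time 2
(row=1, col=0): c = -1.0200 + 1.0650i → escape time 3
(row=1, col=1): c = -0.5475 + 1.0650i → escape time 4
(row=1, col=2): c = -0.0750 + 1.0650i → escape time 6
(row=1, col=3): c = 0.3975 + 1.0650i → escape time 3
(row=1, col=4): c = 0.8700 + 1.0650i → escape time 2
(row=2, col=0): c = -1.0200 + 0.6300i → escape time 4
(row=2, col=1): c = -0.5475 + 0.6300i → escape time 9
(row=2, col=2): c = -0.0750 + 0.6300i → escape time 9
(row=2, col=3): c = 0.3975 + 0.6300i → escape time 8
(row=2, col=4): c = 0.8700 + 0.6300i → escape time 2
(row=3, col=0): c = -1.0200 + 0.1950i → escape time 9
(row=3, col=1): c = -0.5475 + 0.1950i → escape time 9
(row=3, col=2): c = -0.0750 + 0.1950i → escape time 9
(row=3, col=3): c = 0.3975 + 0.1950i → escape time 9
(row=3, col=4): c = 0.8700 + 0.1950i → escape time 3
(row=4, col=0): c = -1.0200 + -0.2400i → escape time 9
(row=4, col=1): c = -0.5475 + -0.2400i → escape time 9
(row=4, col=2): c = -0.0750 + -0.2400i → escape time 9
(row=4, col=3): c = 0.3975 + -0.2400i → escape time 9
(row=4, col=4): c = 0.8700 + -0.2400i → escape time 3

Answer: 22222
34632
49982
99993
99993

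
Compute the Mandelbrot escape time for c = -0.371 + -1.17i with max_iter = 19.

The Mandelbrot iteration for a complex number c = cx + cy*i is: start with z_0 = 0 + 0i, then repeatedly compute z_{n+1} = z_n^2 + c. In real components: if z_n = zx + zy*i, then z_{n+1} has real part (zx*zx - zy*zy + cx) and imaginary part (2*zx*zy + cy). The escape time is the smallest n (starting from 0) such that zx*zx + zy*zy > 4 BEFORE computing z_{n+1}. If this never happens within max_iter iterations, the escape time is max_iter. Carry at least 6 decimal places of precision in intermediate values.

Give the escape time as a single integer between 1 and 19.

Answer: 3

Derivation:
z_0 = 0 + 0i, c = -0.3710 + -1.1700i
Iter 1: z = -0.3710 + -1.1700i, |z|^2 = 1.5065
Iter 2: z = -1.6023 + -0.3019i, |z|^2 = 2.6584
Iter 3: z = 2.1051 + -0.2027i, |z|^2 = 4.4726
Escaped at iteration 3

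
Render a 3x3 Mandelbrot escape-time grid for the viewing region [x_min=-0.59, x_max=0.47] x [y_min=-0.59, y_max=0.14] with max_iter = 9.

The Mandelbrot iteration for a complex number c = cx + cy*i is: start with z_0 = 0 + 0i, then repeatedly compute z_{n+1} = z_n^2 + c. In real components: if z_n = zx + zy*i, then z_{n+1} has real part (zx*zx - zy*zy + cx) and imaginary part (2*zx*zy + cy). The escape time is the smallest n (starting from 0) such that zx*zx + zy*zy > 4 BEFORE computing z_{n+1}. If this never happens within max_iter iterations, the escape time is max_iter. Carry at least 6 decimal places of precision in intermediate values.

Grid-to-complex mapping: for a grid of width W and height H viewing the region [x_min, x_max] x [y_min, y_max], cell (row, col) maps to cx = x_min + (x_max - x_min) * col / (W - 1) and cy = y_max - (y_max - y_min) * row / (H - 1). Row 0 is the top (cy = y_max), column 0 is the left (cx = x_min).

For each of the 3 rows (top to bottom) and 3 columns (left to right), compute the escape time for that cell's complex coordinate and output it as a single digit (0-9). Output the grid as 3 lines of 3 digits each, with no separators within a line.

Answer: 995
996
995

Derivation:
(row=0, col=0): c = -0.5900 + 0.1400i → escape time 9
(row=0, col=1): c = -0.0600 + 0.1400i → escape time 9
(row=0, col=2): c = 0.4700 + 0.1400i → escape time 5
(row=1, col=0): c = -0.5900 + -0.2250i → escape time 9
(row=1, col=1): c = -0.0600 + -0.2250i → escape time 9
(row=1, col=2): c = 0.4700 + -0.2250i → escape time 6
(row=2, col=0): c = -0.5900 + -0.5900i → escape time 9
(row=2, col=1): c = -0.0600 + -0.5900i → escape time 9
(row=2, col=2): c = 0.4700 + -0.5900i → escape time 5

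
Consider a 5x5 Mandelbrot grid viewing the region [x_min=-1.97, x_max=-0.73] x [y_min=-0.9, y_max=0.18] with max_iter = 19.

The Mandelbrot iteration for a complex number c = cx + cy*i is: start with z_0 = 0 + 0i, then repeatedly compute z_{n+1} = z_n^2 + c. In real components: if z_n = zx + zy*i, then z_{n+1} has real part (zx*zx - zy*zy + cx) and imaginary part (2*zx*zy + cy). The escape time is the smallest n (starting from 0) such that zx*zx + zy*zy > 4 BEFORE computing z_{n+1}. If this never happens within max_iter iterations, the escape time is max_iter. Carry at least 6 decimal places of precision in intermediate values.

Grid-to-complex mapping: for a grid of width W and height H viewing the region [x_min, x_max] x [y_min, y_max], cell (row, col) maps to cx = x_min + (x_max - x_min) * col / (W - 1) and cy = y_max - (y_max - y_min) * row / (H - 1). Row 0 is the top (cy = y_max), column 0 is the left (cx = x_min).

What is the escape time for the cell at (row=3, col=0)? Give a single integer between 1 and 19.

z_0 = 0 + 0i, c = -1.9700 + -0.6300i
Iter 1: z = -1.9700 + -0.6300i, |z|^2 = 4.2778
Escaped at iteration 1

Answer: 1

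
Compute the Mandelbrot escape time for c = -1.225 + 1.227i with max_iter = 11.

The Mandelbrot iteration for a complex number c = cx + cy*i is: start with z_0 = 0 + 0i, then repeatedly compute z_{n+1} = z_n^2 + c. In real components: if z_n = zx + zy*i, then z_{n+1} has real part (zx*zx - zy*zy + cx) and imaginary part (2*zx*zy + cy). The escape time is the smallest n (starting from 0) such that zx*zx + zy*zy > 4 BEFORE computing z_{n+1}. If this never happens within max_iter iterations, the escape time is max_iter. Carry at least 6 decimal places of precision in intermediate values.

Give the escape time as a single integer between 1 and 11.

z_0 = 0 + 0i, c = -1.2250 + 1.2270i
Iter 1: z = -1.2250 + 1.2270i, |z|^2 = 3.0062
Iter 2: z = -1.2299 + -1.7792i, |z|^2 = 4.6780
Escaped at iteration 2

Answer: 2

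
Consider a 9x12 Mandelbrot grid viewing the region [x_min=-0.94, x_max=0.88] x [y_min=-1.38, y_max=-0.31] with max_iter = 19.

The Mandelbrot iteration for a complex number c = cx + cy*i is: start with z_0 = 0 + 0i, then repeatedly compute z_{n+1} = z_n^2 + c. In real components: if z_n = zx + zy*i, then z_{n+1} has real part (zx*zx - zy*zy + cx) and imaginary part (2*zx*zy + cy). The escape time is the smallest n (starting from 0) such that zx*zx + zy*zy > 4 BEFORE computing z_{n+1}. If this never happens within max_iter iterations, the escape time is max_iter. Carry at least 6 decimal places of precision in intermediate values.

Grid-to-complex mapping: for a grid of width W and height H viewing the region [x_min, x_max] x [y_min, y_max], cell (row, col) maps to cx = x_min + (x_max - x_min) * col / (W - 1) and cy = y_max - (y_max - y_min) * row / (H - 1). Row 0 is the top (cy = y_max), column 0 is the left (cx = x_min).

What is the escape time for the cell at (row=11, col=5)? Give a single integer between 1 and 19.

Answer: 2

Derivation:
z_0 = 0 + 0i, c = 0.1975 + -1.3800i
Iter 1: z = 0.1975 + -1.3800i, |z|^2 = 1.9434
Iter 2: z = -1.6679 + -1.9251i, |z|^2 = 6.4879
Escaped at iteration 2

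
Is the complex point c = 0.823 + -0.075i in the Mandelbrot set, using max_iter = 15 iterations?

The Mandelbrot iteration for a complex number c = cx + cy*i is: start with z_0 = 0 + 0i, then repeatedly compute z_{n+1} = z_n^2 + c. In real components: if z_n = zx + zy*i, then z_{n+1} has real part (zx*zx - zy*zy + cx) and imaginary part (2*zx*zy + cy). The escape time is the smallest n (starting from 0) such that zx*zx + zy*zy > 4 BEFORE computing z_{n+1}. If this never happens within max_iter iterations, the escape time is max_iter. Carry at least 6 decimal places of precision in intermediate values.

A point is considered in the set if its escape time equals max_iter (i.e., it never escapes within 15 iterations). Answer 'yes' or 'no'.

z_0 = 0 + 0i, c = 0.8230 + -0.0750i
Iter 1: z = 0.8230 + -0.0750i, |z|^2 = 0.6830
Iter 2: z = 1.4947 + -0.1984i, |z|^2 = 2.2735
Iter 3: z = 3.0178 + -0.6682i, |z|^2 = 9.5534
Escaped at iteration 3

Answer: no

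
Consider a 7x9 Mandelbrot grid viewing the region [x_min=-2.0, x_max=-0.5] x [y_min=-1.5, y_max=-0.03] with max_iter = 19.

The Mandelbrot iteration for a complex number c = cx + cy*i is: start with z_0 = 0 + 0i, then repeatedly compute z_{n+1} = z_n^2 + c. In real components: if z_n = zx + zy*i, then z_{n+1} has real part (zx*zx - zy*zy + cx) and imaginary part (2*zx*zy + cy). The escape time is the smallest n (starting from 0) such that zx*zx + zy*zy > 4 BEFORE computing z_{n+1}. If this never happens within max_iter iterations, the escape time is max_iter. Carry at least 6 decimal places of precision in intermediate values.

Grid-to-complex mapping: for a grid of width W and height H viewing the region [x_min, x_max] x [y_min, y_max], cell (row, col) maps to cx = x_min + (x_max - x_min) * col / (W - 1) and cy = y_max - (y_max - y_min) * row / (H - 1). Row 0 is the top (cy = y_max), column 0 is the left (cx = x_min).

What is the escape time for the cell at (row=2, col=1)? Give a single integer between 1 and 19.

Answer: 3

Derivation:
z_0 = 0 + 0i, c = -1.7500 + -0.3975i
Iter 1: z = -1.7500 + -0.3975i, |z|^2 = 3.2205
Iter 2: z = 1.1545 + 0.9937i, |z|^2 = 2.3204
Iter 3: z = -1.4047 + 1.8971i, |z|^2 = 5.5720
Escaped at iteration 3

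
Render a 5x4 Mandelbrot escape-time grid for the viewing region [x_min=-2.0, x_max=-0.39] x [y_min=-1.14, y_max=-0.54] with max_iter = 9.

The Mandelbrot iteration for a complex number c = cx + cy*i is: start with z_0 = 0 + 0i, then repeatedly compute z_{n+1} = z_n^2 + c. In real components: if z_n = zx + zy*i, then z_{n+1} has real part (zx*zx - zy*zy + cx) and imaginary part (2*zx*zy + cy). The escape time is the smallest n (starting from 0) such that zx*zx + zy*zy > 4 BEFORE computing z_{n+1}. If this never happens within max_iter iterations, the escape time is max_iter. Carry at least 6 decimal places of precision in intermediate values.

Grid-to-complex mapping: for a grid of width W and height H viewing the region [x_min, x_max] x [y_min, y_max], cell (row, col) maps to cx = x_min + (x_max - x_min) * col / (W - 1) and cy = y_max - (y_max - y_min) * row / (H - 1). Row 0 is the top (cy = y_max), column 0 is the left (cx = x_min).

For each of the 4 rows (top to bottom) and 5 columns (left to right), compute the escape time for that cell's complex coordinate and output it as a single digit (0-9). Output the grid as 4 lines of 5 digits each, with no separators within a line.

Answer: 13469
13347
12335
12334

Derivation:
(row=0, col=0): c = -2.0000 + -0.5400i → escape time 1
(row=0, col=1): c = -1.5975 + -0.5400i → escape time 3
(row=0, col=2): c = -1.1950 + -0.5400i → escape time 4
(row=0, col=3): c = -0.7925 + -0.5400i → escape time 6
(row=0, col=4): c = -0.3900 + -0.5400i → escape time 9
(row=1, col=0): c = -2.0000 + -0.7400i → escape time 1
(row=1, col=1): c = -1.5975 + -0.7400i → escape time 3
(row=1, col=2): c = -1.1950 + -0.7400i → escape time 3
(row=1, col=3): c = -0.7925 + -0.7400i → escape time 4
(row=1, col=4): c = -0.3900 + -0.7400i → escape time 7
(row=2, col=0): c = -2.0000 + -0.9400i → escape time 1
(row=2, col=1): c = -1.5975 + -0.9400i → escape time 2
(row=2, col=2): c = -1.1950 + -0.9400i → escape time 3
(row=2, col=3): c = -0.7925 + -0.9400i → escape time 3
(row=2, col=4): c = -0.3900 + -0.9400i → escape time 5
(row=3, col=0): c = -2.0000 + -1.1400i → escape time 1
(row=3, col=1): c = -1.5975 + -1.1400i → escape time 2
(row=3, col=2): c = -1.1950 + -1.1400i → escape time 3
(row=3, col=3): c = -0.7925 + -1.1400i → escape time 3
(row=3, col=4): c = -0.3900 + -1.1400i → escape time 4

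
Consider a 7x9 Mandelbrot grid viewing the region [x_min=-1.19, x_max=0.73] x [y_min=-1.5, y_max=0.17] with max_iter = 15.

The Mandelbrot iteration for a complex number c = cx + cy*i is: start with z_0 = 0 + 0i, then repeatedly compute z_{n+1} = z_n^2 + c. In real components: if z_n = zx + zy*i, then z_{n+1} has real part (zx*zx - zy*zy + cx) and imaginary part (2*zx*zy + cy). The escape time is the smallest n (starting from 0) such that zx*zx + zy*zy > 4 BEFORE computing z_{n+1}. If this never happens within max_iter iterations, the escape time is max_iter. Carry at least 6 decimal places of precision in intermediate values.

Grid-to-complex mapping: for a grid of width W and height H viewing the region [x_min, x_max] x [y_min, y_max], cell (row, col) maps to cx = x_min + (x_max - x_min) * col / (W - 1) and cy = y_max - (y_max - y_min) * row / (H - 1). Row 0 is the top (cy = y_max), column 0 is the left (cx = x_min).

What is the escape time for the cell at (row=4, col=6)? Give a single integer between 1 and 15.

z_0 = 0 + 0i, c = 0.7300 + -0.6650i
Iter 1: z = 0.7300 + -0.6650i, |z|^2 = 0.9751
Iter 2: z = 0.8207 + -1.6359i, |z|^2 = 3.3497
Iter 3: z = -1.2727 + -3.3501i, |z|^2 = 12.8427
Escaped at iteration 3

Answer: 3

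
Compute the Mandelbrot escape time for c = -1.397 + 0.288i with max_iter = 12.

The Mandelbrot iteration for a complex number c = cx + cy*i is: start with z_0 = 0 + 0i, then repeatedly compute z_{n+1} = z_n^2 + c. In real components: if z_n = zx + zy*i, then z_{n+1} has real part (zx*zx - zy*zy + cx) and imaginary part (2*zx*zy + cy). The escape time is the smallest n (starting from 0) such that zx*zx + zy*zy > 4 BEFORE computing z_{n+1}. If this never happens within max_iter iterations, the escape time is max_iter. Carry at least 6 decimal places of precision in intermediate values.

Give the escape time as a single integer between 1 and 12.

Answer: 5

Derivation:
z_0 = 0 + 0i, c = -1.3970 + 0.2880i
Iter 1: z = -1.3970 + 0.2880i, |z|^2 = 2.0346
Iter 2: z = 0.4717 + -0.5167i, |z|^2 = 0.4894
Iter 3: z = -1.4415 + -0.1994i, |z|^2 = 2.1176
Iter 4: z = 0.6411 + 0.8628i, |z|^2 = 1.1555
Iter 5: z = -1.7305 + 1.3944i, |z|^2 = 4.9387
Escaped at iteration 5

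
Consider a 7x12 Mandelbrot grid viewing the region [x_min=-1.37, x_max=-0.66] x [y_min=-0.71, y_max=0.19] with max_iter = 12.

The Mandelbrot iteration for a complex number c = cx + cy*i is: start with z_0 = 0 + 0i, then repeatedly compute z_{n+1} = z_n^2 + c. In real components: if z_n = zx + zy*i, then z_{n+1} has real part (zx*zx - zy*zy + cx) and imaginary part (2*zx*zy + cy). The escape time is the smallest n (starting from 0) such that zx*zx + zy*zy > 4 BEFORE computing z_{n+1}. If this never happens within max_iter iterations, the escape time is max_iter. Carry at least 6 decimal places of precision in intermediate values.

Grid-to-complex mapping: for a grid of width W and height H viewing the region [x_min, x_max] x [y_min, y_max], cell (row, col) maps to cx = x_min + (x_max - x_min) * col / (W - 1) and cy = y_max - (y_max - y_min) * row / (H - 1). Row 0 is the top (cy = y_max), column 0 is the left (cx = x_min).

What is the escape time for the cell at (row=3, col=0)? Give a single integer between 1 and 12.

z_0 = 0 + 0i, c = -1.3700 + -0.0555i
Iter 1: z = -1.3700 + -0.0555i, |z|^2 = 1.8800
Iter 2: z = 0.5038 + 0.0965i, |z|^2 = 0.2631
Iter 3: z = -1.1255 + 0.0418i, |z|^2 = 1.2684
Iter 4: z = -0.1051 + -0.1495i, |z|^2 = 0.0334
Iter 5: z = -1.3813 + -0.0240i, |z|^2 = 1.9086
Iter 6: z = 0.5374 + 0.0110i, |z|^2 = 0.2890
Iter 7: z = -1.0813 + -0.0437i, |z|^2 = 1.1711
Iter 8: z = -0.2027 + 0.0390i, |z|^2 = 0.0426
Iter 9: z = -1.3304 + -0.0713i, |z|^2 = 1.7751
Iter 10: z = 0.3949 + 0.1341i, |z|^2 = 0.1740
Iter 11: z = -1.2320 + 0.0505i, |z|^2 = 1.5204

Answer: 12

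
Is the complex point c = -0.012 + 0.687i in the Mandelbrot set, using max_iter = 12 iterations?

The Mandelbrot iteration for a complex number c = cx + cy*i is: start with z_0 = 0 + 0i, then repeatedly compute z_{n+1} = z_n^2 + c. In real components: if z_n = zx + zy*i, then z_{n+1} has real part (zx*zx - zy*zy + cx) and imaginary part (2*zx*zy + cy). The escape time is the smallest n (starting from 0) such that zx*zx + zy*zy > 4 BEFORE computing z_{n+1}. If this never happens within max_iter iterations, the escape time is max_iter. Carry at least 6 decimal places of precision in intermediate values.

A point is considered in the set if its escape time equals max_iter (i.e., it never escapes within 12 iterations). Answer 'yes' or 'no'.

Answer: yes

Derivation:
z_0 = 0 + 0i, c = -0.0120 + 0.6870i
Iter 1: z = -0.0120 + 0.6870i, |z|^2 = 0.4721
Iter 2: z = -0.4838 + 0.6705i, |z|^2 = 0.6837
Iter 3: z = -0.2275 + 0.0382i, |z|^2 = 0.0532
Iter 4: z = 0.0383 + 0.6696i, |z|^2 = 0.4499
Iter 5: z = -0.4589 + 0.7383i, |z|^2 = 0.7557
Iter 6: z = -0.3465 + 0.0093i, |z|^2 = 0.1201
Iter 7: z = 0.1079 + 0.6805i, |z|^2 = 0.4748
Iter 8: z = -0.4635 + 0.8339i, |z|^2 = 0.9102
Iter 9: z = -0.4926 + -0.0860i, |z|^2 = 0.2501
Iter 10: z = 0.2233 + 0.7717i, |z|^2 = 0.6454
Iter 11: z = -0.5577 + 1.0316i, |z|^2 = 1.3752
Did not escape in 12 iterations → in set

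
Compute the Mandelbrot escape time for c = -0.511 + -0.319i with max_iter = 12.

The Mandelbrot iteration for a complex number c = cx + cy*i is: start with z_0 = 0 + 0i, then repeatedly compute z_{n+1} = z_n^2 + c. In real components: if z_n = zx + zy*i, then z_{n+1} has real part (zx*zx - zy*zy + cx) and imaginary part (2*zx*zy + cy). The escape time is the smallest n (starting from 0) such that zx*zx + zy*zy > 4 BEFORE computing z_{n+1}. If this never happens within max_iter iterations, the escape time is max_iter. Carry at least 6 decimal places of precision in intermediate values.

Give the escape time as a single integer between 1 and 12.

z_0 = 0 + 0i, c = -0.5110 + -0.3190i
Iter 1: z = -0.5110 + -0.3190i, |z|^2 = 0.3629
Iter 2: z = -0.3516 + 0.0070i, |z|^2 = 0.1237
Iter 3: z = -0.3874 + -0.3239i, |z|^2 = 0.2550
Iter 4: z = -0.4659 + -0.0680i, |z|^2 = 0.2216
Iter 5: z = -0.2986 + -0.2556i, |z|^2 = 0.1545
Iter 6: z = -0.4872 + -0.1663i, |z|^2 = 0.2650
Iter 7: z = -0.3013 + -0.1569i, |z|^2 = 0.1154
Iter 8: z = -0.4448 + -0.2244i, |z|^2 = 0.2482
Iter 9: z = -0.3635 + -0.1193i, |z|^2 = 0.1464
Iter 10: z = -0.3931 + -0.2322i, |z|^2 = 0.2085
Iter 11: z = -0.4104 + -0.1364i, |z|^2 = 0.1870

Answer: 12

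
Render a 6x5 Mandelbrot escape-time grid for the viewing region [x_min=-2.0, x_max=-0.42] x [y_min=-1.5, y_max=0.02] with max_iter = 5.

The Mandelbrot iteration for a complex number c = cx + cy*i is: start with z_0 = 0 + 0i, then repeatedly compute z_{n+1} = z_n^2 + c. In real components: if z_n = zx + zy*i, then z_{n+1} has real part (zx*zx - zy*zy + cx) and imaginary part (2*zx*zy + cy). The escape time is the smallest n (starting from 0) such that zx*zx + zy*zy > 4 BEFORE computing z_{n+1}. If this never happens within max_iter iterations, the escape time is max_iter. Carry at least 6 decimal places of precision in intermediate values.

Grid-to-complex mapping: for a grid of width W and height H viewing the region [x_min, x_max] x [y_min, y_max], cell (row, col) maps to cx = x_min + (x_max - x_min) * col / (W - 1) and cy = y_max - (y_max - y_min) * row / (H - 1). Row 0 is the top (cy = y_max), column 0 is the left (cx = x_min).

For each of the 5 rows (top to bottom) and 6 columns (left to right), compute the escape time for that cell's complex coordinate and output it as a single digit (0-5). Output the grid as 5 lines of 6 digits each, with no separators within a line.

Answer: 155555
145555
133345
112334
111222

Derivation:
(row=0, col=0): c = -2.0000 + 0.0200i → escape time 1
(row=0, col=1): c = -1.6840 + 0.0200i → escape time 5
(row=0, col=2): c = -1.3680 + 0.0200i → escape time 5
(row=0, col=3): c = -1.0520 + 0.0200i → escape time 5
(row=0, col=4): c = -0.7360 + 0.0200i → escape time 5
(row=0, col=5): c = -0.4200 + 0.0200i → escape time 5
(row=1, col=0): c = -2.0000 + -0.3600i → escape time 1
(row=1, col=1): c = -1.6840 + -0.3600i → escape time 4
(row=1, col=2): c = -1.3680 + -0.3600i → escape time 5
(row=1, col=3): c = -1.0520 + -0.3600i → escape time 5
(row=1, col=4): c = -0.7360 + -0.3600i → escape time 5
(row=1, col=5): c = -0.4200 + -0.3600i → escape time 5
(row=2, col=0): c = -2.0000 + -0.7400i → escape time 1
(row=2, col=1): c = -1.6840 + -0.7400i → escape time 3
(row=2, col=2): c = -1.3680 + -0.7400i → escape time 3
(row=2, col=3): c = -1.0520 + -0.7400i → escape time 3
(row=2, col=4): c = -0.7360 + -0.7400i → escape time 4
(row=2, col=5): c = -0.4200 + -0.7400i → escape time 5
(row=3, col=0): c = -2.0000 + -1.1200i → escape time 1
(row=3, col=1): c = -1.6840 + -1.1200i → escape time 1
(row=3, col=2): c = -1.3680 + -1.1200i → escape time 2
(row=3, col=3): c = -1.0520 + -1.1200i → escape time 3
(row=3, col=4): c = -0.7360 + -1.1200i → escape time 3
(row=3, col=5): c = -0.4200 + -1.1200i → escape time 4
(row=4, col=0): c = -2.0000 + -1.5000i → escape time 1
(row=4, col=1): c = -1.6840 + -1.5000i → escape time 1
(row=4, col=2): c = -1.3680 + -1.5000i → escape time 1
(row=4, col=3): c = -1.0520 + -1.5000i → escape time 2
(row=4, col=4): c = -0.7360 + -1.5000i → escape time 2
(row=4, col=5): c = -0.4200 + -1.5000i → escape time 2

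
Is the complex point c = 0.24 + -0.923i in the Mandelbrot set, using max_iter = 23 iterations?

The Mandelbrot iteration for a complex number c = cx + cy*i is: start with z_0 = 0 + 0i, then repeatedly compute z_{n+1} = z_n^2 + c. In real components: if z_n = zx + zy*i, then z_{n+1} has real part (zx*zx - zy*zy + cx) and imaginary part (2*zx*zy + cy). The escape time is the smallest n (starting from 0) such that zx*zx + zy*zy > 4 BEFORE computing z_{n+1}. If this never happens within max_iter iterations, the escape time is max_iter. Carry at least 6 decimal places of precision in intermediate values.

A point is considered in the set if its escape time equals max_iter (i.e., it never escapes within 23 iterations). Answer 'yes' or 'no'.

z_0 = 0 + 0i, c = 0.2400 + -0.9230i
Iter 1: z = 0.2400 + -0.9230i, |z|^2 = 0.9095
Iter 2: z = -0.5543 + -1.3660i, |z|^2 = 2.1733
Iter 3: z = -1.3188 + 0.5915i, |z|^2 = 2.0890
Iter 4: z = 1.6294 + -2.4830i, |z|^2 = 8.8203
Escaped at iteration 4

Answer: no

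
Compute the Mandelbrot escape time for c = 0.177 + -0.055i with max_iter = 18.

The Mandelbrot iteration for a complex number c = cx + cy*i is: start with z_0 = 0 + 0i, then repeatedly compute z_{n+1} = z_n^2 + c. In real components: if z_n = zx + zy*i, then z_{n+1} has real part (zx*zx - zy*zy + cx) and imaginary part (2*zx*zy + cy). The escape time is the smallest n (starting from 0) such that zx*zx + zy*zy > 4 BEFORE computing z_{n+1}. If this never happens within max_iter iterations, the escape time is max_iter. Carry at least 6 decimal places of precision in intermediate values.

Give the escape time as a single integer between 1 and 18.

Answer: 18

Derivation:
z_0 = 0 + 0i, c = 0.1770 + -0.0550i
Iter 1: z = 0.1770 + -0.0550i, |z|^2 = 0.0344
Iter 2: z = 0.2053 + -0.0745i, |z|^2 = 0.0477
Iter 3: z = 0.2136 + -0.0856i, |z|^2 = 0.0530
Iter 4: z = 0.2153 + -0.0916i, |z|^2 = 0.0547
Iter 5: z = 0.2150 + -0.0944i, |z|^2 = 0.0551
Iter 6: z = 0.2143 + -0.0956i, |z|^2 = 0.0551
Iter 7: z = 0.2138 + -0.0960i, |z|^2 = 0.0549
Iter 8: z = 0.2135 + -0.0960i, |z|^2 = 0.0548
Iter 9: z = 0.2134 + -0.0960i, |z|^2 = 0.0547
Iter 10: z = 0.2133 + -0.0960i, |z|^2 = 0.0547
Iter 11: z = 0.2133 + -0.0959i, |z|^2 = 0.0547
Iter 12: z = 0.2133 + -0.0959i, |z|^2 = 0.0547
Iter 13: z = 0.2133 + -0.0959i, |z|^2 = 0.0547
Iter 14: z = 0.2133 + -0.0959i, |z|^2 = 0.0547
Iter 15: z = 0.2133 + -0.0959i, |z|^2 = 0.0547
Iter 16: z = 0.2133 + -0.0959i, |z|^2 = 0.0547
Iter 17: z = 0.2133 + -0.0959i, |z|^2 = 0.0547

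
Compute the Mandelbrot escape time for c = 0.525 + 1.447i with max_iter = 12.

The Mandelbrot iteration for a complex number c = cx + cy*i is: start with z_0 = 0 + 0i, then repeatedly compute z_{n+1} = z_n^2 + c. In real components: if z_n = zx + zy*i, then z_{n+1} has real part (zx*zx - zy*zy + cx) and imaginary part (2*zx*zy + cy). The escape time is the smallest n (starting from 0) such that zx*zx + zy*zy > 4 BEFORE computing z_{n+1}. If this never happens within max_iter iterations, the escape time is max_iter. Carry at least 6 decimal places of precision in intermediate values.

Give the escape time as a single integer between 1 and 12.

Answer: 2

Derivation:
z_0 = 0 + 0i, c = 0.5250 + 1.4470i
Iter 1: z = 0.5250 + 1.4470i, |z|^2 = 2.3694
Iter 2: z = -1.2932 + 2.9664i, |z|^2 = 10.4716
Escaped at iteration 2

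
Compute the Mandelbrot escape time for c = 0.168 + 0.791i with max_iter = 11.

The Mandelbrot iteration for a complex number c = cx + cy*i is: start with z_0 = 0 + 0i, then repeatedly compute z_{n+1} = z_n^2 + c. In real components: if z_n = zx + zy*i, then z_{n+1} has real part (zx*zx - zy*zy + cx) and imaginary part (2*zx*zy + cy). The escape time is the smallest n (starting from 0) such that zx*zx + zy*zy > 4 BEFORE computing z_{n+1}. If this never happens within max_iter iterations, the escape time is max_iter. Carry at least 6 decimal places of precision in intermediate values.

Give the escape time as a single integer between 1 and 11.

Answer: 5

Derivation:
z_0 = 0 + 0i, c = 0.1680 + 0.7910i
Iter 1: z = 0.1680 + 0.7910i, |z|^2 = 0.6539
Iter 2: z = -0.4295 + 1.0568i, |z|^2 = 1.3012
Iter 3: z = -0.7643 + -0.1167i, |z|^2 = 0.5978
Iter 4: z = 0.7386 + 0.9694i, |z|^2 = 1.4852
Iter 5: z = -0.2261 + 2.2230i, |z|^2 = 4.9927
Escaped at iteration 5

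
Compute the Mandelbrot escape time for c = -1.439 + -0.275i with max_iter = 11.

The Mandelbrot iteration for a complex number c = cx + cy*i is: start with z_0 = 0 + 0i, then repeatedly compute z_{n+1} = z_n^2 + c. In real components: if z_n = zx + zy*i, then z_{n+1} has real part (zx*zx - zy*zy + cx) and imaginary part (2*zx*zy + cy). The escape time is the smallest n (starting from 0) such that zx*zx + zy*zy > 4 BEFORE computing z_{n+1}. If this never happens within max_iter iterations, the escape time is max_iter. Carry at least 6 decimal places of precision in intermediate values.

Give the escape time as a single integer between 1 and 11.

Answer: 5

Derivation:
z_0 = 0 + 0i, c = -1.4390 + -0.2750i
Iter 1: z = -1.4390 + -0.2750i, |z|^2 = 2.1463
Iter 2: z = 0.5561 + 0.5165i, |z|^2 = 0.5760
Iter 3: z = -1.3965 + 0.2994i, |z|^2 = 2.0398
Iter 4: z = 0.4215 + -1.1112i, |z|^2 = 1.4124
Iter 5: z = -2.4961 + -1.2118i, |z|^2 = 7.6987
Escaped at iteration 5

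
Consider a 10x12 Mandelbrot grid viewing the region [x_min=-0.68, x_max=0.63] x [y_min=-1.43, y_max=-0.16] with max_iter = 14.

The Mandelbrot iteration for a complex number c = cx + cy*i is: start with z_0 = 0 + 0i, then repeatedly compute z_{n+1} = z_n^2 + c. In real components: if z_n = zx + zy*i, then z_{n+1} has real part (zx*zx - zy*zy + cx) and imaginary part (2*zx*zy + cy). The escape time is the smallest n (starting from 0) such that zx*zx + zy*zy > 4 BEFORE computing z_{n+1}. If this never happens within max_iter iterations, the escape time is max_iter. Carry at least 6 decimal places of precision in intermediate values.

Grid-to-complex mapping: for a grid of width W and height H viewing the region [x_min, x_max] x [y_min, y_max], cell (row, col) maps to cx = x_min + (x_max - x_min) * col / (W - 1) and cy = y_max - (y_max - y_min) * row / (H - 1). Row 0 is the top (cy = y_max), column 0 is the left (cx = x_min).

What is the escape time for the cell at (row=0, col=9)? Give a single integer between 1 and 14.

Answer: 4

Derivation:
z_0 = 0 + 0i, c = 0.6300 + -0.1600i
Iter 1: z = 0.6300 + -0.1600i, |z|^2 = 0.4225
Iter 2: z = 1.0013 + -0.3616i, |z|^2 = 1.1334
Iter 3: z = 1.5018 + -0.8841i, |z|^2 = 3.0372
Iter 4: z = 2.1038 + -2.8157i, |z|^2 = 12.3542
Escaped at iteration 4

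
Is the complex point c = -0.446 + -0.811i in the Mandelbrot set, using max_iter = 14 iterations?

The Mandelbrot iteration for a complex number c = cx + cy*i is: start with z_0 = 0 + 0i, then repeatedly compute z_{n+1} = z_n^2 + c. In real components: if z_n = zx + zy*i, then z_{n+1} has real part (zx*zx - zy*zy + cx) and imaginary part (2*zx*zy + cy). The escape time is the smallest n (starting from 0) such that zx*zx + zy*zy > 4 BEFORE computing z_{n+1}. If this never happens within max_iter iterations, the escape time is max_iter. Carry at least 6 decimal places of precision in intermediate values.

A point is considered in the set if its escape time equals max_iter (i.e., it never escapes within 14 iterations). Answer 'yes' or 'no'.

Answer: no

Derivation:
z_0 = 0 + 0i, c = -0.4460 + -0.8110i
Iter 1: z = -0.4460 + -0.8110i, |z|^2 = 0.8566
Iter 2: z = -0.9048 + -0.0876i, |z|^2 = 0.8263
Iter 3: z = 0.3650 + -0.6525i, |z|^2 = 0.5590
Iter 4: z = -0.7385 + -1.2873i, |z|^2 = 2.2026
Iter 5: z = -1.5578 + 1.0905i, |z|^2 = 3.6158
Iter 6: z = 0.7916 + -4.2084i, |z|^2 = 18.3371
Escaped at iteration 6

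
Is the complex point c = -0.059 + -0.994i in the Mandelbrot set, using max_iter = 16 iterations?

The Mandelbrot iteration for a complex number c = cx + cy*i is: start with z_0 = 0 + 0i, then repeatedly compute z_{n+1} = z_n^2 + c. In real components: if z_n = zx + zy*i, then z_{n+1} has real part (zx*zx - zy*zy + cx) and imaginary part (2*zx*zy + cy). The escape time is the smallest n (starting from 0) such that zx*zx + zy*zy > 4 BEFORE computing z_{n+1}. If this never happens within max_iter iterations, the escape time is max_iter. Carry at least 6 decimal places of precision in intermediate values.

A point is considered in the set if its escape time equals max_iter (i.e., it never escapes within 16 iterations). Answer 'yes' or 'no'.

z_0 = 0 + 0i, c = -0.0590 + -0.9940i
Iter 1: z = -0.0590 + -0.9940i, |z|^2 = 0.9915
Iter 2: z = -1.0436 + -0.8767i, |z|^2 = 1.8576
Iter 3: z = 0.2614 + 0.8358i, |z|^2 = 0.7669
Iter 4: z = -0.6892 + -0.5571i, |z|^2 = 0.7853
Iter 5: z = 0.1057 + -0.2261i, |z|^2 = 0.0623
Iter 6: z = -0.0990 + -1.0418i, |z|^2 = 1.0951
Iter 7: z = -1.1346 + -0.7878i, |z|^2 = 1.9078
Iter 8: z = 0.6076 + 0.7936i, |z|^2 = 0.9990
Iter 9: z = -0.3197 + -0.0297i, |z|^2 = 0.1031
Iter 10: z = 0.0423 + -0.9750i, |z|^2 = 0.9525
Iter 11: z = -1.0079 + -1.0765i, |z|^2 = 2.1748
Iter 12: z = -0.2020 + 1.1761i, |z|^2 = 1.4239
Iter 13: z = -1.4013 + -1.4691i, |z|^2 = 4.1220
Escaped at iteration 13

Answer: no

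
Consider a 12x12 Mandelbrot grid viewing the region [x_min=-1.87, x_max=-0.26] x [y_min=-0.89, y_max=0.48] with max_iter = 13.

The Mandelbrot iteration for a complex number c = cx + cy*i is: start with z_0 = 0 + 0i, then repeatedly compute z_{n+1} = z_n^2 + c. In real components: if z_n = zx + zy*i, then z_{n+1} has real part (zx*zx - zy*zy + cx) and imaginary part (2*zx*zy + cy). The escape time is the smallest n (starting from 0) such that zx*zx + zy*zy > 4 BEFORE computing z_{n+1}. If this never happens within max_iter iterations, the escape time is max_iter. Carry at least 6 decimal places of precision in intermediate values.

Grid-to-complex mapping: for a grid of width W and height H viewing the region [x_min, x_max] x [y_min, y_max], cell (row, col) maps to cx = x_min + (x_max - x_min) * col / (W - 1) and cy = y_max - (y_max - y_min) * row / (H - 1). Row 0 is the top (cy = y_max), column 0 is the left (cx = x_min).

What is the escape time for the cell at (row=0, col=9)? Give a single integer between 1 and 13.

Answer: 13

Derivation:
z_0 = 0 + 0i, c = -0.5527 + 0.4800i
Iter 1: z = -0.5527 + 0.4800i, |z|^2 = 0.5359
Iter 2: z = -0.4776 + -0.0506i, |z|^2 = 0.2307
Iter 3: z = -0.3272 + 0.5284i, |z|^2 = 0.3862
Iter 4: z = -0.7248 + 0.1343i, |z|^2 = 0.5434
Iter 5: z = -0.0454 + 0.2853i, |z|^2 = 0.0835
Iter 6: z = -0.6321 + 0.4541i, |z|^2 = 0.6058
Iter 7: z = -0.3594 + -0.0941i, |z|^2 = 0.1380
Iter 8: z = -0.4324 + 0.5476i, |z|^2 = 0.4869
Iter 9: z = -0.6657 + 0.0064i, |z|^2 = 0.4431
Iter 10: z = -0.1097 + 0.4715i, |z|^2 = 0.2343
Iter 11: z = -0.7630 + 0.3766i, |z|^2 = 0.7240
Iter 12: z = -0.1124 + -0.0947i, |z|^2 = 0.0216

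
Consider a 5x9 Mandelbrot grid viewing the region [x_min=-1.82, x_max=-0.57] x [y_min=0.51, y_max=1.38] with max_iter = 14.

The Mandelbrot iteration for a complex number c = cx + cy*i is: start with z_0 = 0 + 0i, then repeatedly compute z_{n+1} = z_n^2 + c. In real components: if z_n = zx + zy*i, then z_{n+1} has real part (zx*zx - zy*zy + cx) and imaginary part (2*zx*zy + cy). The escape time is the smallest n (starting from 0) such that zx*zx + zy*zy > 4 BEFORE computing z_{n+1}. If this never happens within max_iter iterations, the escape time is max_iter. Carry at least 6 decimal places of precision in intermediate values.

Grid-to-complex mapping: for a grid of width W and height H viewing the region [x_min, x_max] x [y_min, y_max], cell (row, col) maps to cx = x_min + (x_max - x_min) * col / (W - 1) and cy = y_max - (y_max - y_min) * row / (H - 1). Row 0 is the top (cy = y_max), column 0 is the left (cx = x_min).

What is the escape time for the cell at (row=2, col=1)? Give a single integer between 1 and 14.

z_0 = 0 + 0i, c = -1.5075 + 1.1625i
Iter 1: z = -1.5075 + 1.1625i, |z|^2 = 3.6240
Iter 2: z = -0.5863 + -2.3424i, |z|^2 = 5.8308
Escaped at iteration 2

Answer: 2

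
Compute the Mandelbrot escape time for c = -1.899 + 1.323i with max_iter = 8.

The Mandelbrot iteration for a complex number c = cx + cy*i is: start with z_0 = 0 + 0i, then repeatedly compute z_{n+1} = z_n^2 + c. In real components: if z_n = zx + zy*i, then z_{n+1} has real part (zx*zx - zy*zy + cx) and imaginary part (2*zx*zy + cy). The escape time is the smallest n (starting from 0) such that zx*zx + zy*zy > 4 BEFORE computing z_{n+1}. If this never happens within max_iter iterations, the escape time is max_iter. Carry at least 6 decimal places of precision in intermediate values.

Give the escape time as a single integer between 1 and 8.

z_0 = 0 + 0i, c = -1.8990 + 1.3230i
Iter 1: z = -1.8990 + 1.3230i, |z|^2 = 5.3565
Escaped at iteration 1

Answer: 1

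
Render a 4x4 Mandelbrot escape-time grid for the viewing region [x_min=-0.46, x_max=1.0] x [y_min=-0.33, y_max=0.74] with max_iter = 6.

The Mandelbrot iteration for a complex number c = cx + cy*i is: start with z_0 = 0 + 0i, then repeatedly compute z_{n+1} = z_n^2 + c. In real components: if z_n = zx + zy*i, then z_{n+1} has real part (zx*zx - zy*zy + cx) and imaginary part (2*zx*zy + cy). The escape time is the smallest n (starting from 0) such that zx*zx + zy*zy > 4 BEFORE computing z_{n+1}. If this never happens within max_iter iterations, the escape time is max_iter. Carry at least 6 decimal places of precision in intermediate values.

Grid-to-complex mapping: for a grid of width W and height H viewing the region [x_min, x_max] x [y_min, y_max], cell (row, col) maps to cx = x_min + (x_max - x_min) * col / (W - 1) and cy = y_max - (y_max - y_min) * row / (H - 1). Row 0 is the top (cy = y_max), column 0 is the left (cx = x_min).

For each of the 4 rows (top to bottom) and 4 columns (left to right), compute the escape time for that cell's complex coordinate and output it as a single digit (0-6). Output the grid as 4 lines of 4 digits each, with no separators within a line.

Answer: 6632
6652
6652
6652

Derivation:
(row=0, col=0): c = -0.4600 + 0.7400i → escape time 6
(row=0, col=1): c = 0.0267 + 0.7400i → escape time 6
(row=0, col=2): c = 0.5133 + 0.7400i → escape time 3
(row=0, col=3): c = 1.0000 + 0.7400i → escape time 2
(row=1, col=0): c = -0.4600 + 0.3833i → escape time 6
(row=1, col=1): c = 0.0267 + 0.3833i → escape time 6
(row=1, col=2): c = 0.5133 + 0.3833i → escape time 5
(row=1, col=3): c = 1.0000 + 0.3833i → escape time 2
(row=2, col=0): c = -0.4600 + 0.0267i → escape time 6
(row=2, col=1): c = 0.0267 + 0.0267i → escape time 6
(row=2, col=2): c = 0.5133 + 0.0267i → escape time 5
(row=2, col=3): c = 1.0000 + 0.0267i → escape time 2
(row=3, col=0): c = -0.4600 + -0.3300i → escape time 6
(row=3, col=1): c = 0.0267 + -0.3300i → escape time 6
(row=3, col=2): c = 0.5133 + -0.3300i → escape time 5
(row=3, col=3): c = 1.0000 + -0.3300i → escape time 2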